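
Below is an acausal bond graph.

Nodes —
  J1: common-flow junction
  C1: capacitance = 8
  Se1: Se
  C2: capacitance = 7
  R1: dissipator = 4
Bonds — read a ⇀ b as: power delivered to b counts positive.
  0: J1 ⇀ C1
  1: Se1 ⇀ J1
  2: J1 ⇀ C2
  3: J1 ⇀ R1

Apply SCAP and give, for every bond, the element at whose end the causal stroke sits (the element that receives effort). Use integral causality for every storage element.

β1 →J1  (Se1 (Se) sets effort on bond)
β0 →J1  (prefer integral on C1)
β2 →J1  (C2 integral (e out))
β3 →R1  (closing 1-jn rule on J1)

β0 stroke→J1
β1 stroke→J1
β2 stroke→J1
β3 stroke→R1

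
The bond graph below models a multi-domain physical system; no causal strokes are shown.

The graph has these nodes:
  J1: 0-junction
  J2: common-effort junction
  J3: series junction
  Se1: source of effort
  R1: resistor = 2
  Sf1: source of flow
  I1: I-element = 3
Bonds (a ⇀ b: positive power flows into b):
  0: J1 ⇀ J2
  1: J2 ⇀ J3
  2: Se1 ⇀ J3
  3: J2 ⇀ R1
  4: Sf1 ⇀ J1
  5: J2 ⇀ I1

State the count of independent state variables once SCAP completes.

β2 |J3  (source Se1 imposes e)
β4 |Sf1  (Sf1: flow source, stroke at near end)
β0 |J1  (only one effort-in slot at J1)
β1 |J2  (J3 needs exactly one f-in)
β3 |R1  (J2: bond 1 brought effort, rest push out)
β5 |I1  (J2 effort already set via bond 1)

1  (I1 all integral)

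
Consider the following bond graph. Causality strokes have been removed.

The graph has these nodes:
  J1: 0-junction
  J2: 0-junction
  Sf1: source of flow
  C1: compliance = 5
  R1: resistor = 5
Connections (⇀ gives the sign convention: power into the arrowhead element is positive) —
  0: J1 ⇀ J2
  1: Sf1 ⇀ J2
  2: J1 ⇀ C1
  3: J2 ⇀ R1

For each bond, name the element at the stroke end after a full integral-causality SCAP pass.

bond 0 |J2
bond 1 |Sf1
bond 2 |J1
bond 3 |R1

β1 →Sf1  (Sf1 fixes flow; stroke at Sf1)
β2 →J1  (C1 outputs effort q/C1)
β0 →J2  (J1 effort already set via bond 2)
β3 →R1  (common-e at J2 fixed by 0)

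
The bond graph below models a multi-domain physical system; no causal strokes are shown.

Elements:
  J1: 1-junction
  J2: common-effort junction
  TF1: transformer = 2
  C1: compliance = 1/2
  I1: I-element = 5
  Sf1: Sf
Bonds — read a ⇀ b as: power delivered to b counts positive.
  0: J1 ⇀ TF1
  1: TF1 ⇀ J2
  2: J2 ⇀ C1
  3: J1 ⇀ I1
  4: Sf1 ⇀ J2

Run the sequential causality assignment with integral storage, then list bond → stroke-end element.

b0 |J1
b1 |TF1
b2 |J2
b3 |I1
b4 |Sf1

bond 4 |Sf1  (Sf1 (Sf) sets flow on bond)
bond 2 |J2  (C1: C, integral causality)
bond 1 |TF1  (common-e at J2 fixed by 2)
bond 0 |J1  (TF1: transformer flips bond 1)
bond 3 |I1  (J1: last free bond brings flow in)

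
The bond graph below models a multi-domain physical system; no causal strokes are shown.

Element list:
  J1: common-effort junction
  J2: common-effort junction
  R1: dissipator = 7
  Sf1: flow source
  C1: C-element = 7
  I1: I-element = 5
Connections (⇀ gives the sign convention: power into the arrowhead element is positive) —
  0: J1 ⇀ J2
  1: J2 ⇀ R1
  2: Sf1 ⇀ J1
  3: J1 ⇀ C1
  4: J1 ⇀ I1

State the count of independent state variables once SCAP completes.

#2 stroke at Sf1  (Sf1 (Sf) sets flow on bond)
#3 stroke at J1  (prefer integral on C1)
#0 stroke at J2  (J1 effort already set via bond 3)
#4 stroke at I1  (J1 effort already set via bond 3)
#1 stroke at R1  (0-jn J2 has e-setter on 0)

2  (C1, I1 all integral)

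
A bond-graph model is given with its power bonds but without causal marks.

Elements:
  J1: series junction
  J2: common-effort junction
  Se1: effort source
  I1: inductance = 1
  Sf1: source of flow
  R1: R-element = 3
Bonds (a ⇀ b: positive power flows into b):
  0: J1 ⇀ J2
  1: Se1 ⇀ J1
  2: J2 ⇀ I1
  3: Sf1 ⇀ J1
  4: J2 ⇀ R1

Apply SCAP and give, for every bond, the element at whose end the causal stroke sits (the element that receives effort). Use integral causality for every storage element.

b0 →J1
b1 →J1
b2 →I1
b3 →Sf1
b4 →J2

bond 1 →J1  (source Se1 imposes e)
bond 3 →Sf1  (Sf1 (Sf) sets flow on bond)
bond 0 →J1  (J1 flow already set via bond 3)
bond 2 →I1  (prefer integral on I1)
bond 4 →J2  (closing 0-jn rule on J2)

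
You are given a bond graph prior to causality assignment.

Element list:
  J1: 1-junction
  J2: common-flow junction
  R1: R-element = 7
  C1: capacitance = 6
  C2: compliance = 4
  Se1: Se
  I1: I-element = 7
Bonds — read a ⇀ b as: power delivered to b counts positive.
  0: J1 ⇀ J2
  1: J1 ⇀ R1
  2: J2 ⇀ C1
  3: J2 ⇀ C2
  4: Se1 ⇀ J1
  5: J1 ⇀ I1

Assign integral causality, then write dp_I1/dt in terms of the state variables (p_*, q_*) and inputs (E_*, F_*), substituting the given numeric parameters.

dp_I1/dt = E_Se1 - p_I1 - q_C1/6 - q_C2/4

bond 4 stroke→J1  (Se1 (Se) sets effort on bond)
bond 2 stroke→J2  (C1: C, integral causality)
bond 3 stroke→J2  (prefer integral on C2)
bond 0 stroke→J1  (only one flow-in slot at J2)
bond 5 stroke→I1  (I1 integral (f out))
bond 1 stroke→J1  (J1 flow already set via bond 5)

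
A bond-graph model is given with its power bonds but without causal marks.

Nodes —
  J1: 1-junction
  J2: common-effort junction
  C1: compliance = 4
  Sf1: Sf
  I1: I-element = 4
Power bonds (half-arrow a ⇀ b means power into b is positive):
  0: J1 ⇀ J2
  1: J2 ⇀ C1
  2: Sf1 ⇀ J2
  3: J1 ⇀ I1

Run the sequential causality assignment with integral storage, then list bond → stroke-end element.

β0 →J1
β1 →J2
β2 →Sf1
β3 →I1

bond 2 stroke→Sf1  (Sf1: flow source, stroke at near end)
bond 1 stroke→J2  (C1 outputs effort q/C1)
bond 0 stroke→J1  (0-jn J2 has e-setter on 1)
bond 3 stroke→I1  (closing 1-jn rule on J1)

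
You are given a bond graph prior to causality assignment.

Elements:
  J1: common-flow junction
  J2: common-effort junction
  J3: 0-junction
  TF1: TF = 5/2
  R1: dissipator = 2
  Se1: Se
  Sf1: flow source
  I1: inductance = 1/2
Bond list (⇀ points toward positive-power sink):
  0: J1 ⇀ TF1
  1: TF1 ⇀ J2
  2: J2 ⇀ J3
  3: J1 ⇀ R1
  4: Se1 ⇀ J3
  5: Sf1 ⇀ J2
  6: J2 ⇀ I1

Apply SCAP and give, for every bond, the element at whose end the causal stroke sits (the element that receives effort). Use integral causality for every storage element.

bond 0 |J1
bond 1 |TF1
bond 2 |J2
bond 3 |R1
bond 4 |J3
bond 5 |Sf1
bond 6 |I1

bond 4 stroke→J3  (source Se1 imposes e)
bond 5 stroke→Sf1  (Sf1 fixes flow; stroke at Sf1)
bond 2 stroke→J2  (J3 effort already set via bond 4)
bond 1 stroke→TF1  (0-jn J2 has e-setter on 2)
bond 6 stroke→I1  (J2: bond 2 brought effort, rest push out)
bond 0 stroke→J1  (through TF1, causality passes straight; one stroke at TF1)
bond 3 stroke→R1  (only one flow-in slot at J1)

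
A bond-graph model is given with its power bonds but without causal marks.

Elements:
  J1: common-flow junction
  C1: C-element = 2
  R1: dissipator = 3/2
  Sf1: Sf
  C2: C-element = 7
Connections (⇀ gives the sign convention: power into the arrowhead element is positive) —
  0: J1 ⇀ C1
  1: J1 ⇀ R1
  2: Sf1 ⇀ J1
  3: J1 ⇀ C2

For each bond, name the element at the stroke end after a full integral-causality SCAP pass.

β2 stroke→Sf1  (Sf1: flow source, stroke at near end)
β0 stroke→J1  (J1: bond 2 brought flow, rest push out)
β1 stroke→J1  (J1: bond 2 brought flow, rest push out)
β3 stroke→J1  (1-jn J1 has f-setter on 2)

bond 0 stroke at J1
bond 1 stroke at J1
bond 2 stroke at Sf1
bond 3 stroke at J1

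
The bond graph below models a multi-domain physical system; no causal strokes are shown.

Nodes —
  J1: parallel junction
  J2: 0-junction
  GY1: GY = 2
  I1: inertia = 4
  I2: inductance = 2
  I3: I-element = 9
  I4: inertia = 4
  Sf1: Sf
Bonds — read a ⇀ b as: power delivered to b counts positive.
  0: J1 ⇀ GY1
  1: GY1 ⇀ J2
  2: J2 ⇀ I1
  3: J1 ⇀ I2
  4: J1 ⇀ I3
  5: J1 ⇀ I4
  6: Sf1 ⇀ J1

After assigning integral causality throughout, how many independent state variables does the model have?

4  (I1, I2, I3, I4 all integral)

β6 stroke at Sf1  (Sf1 (Sf) sets flow on bond)
β2 stroke at I1  (I1 integral (f out))
β1 stroke at J2  (J2: last free bond brings effort in)
β0 stroke at J1  (GY1 both-in/both-out from 1)
β3 stroke at I2  (J1 effort already set via bond 0)
β4 stroke at I3  (J1 effort already set via bond 0)
β5 stroke at I4  (common-e at J1 fixed by 0)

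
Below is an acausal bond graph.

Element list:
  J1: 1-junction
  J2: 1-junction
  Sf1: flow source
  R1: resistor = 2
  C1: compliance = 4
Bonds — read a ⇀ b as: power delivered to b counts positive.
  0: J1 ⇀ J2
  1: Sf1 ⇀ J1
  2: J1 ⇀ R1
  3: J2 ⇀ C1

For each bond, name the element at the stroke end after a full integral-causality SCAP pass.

β0 stroke→J1
β1 stroke→Sf1
β2 stroke→J1
β3 stroke→J2

#1 |Sf1  (Sf1 fixes flow; stroke at Sf1)
#0 |J1  (1-jn J1 has f-setter on 1)
#2 |J1  (1-jn J1 has f-setter on 1)
#3 |J2  (J2 flow already set via bond 0)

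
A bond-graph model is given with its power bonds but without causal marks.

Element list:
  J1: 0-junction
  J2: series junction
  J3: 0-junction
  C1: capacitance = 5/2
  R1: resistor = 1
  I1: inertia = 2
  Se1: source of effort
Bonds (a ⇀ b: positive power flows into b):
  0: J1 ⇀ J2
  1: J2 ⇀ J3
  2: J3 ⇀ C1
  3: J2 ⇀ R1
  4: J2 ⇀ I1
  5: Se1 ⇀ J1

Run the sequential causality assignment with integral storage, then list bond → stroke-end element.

bond 5 |J1  (Se1 (Se) sets effort on bond)
bond 0 |J2  (0-jn J1 has e-setter on 5)
bond 2 |J3  (C1: C, integral causality)
bond 1 |J2  (J3: bond 2 brought effort, rest push out)
bond 4 |I1  (I1 outputs flow p/I1)
bond 3 |J2  (1-jn J2 has f-setter on 4)

β0 →J2
β1 →J2
β2 →J3
β3 →J2
β4 →I1
β5 →J1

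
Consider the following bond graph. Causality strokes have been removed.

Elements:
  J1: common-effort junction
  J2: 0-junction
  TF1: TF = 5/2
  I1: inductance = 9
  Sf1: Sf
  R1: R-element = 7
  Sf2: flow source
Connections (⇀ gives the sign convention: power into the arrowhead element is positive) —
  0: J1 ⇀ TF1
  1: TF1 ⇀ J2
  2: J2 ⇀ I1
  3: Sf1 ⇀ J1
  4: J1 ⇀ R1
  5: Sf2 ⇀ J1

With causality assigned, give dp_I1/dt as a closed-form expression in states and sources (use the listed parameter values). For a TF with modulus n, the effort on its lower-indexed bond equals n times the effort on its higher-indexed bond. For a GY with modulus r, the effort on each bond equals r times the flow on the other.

#3 →Sf1  (Sf1 (Sf) sets flow on bond)
#5 →Sf2  (Sf2 fixes flow; stroke at Sf2)
#2 →I1  (prefer integral on I1)
#1 →J2  (closing 0-jn rule on J2)
#0 →TF1  (TF1: transformer flips bond 1)
#4 →J1  (only one effort-in slot at J1)

dp_I1/dt = 14*F_Sf1/5 + 14*F_Sf2/5 - 28*p_I1/225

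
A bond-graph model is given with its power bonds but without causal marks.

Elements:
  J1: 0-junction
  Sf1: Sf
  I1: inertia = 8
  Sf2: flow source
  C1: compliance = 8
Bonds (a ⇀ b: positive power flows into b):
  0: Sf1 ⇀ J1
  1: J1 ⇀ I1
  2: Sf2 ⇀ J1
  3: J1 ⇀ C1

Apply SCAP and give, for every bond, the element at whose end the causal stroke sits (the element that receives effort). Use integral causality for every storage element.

β0 →Sf1
β1 →I1
β2 →Sf2
β3 →J1

β0 stroke→Sf1  (Sf1: flow source, stroke at near end)
β2 stroke→Sf2  (Sf2 (Sf) sets flow on bond)
β1 stroke→I1  (I1: I, integral causality)
β3 stroke→J1  (only one effort-in slot at J1)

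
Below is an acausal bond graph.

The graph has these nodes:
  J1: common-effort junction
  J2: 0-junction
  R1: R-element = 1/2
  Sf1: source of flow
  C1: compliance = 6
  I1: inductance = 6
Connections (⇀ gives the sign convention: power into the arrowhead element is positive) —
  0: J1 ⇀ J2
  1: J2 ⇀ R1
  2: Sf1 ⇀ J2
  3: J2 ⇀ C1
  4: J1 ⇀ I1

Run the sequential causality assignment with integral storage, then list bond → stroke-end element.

β2 stroke→Sf1  (source Sf1 imposes f)
β3 stroke→J2  (prefer integral on C1)
β0 stroke→J1  (J2 effort already set via bond 3)
β1 stroke→R1  (J2: bond 3 brought effort, rest push out)
β4 stroke→I1  (0-jn J1 has e-setter on 0)

b0 →J1
b1 →R1
b2 →Sf1
b3 →J2
b4 →I1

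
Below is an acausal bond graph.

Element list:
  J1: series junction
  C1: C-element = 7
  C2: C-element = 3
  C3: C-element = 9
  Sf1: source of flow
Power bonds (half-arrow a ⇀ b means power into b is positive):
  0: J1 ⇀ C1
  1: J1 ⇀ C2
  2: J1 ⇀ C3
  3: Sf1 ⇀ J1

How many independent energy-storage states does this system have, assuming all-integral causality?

3  (C1, C2, C3 all integral)

bond 3 →Sf1  (source Sf1 imposes f)
bond 0 →J1  (1-jn J1 has f-setter on 3)
bond 1 →J1  (1-jn J1 has f-setter on 3)
bond 2 →J1  (J1: bond 3 brought flow, rest push out)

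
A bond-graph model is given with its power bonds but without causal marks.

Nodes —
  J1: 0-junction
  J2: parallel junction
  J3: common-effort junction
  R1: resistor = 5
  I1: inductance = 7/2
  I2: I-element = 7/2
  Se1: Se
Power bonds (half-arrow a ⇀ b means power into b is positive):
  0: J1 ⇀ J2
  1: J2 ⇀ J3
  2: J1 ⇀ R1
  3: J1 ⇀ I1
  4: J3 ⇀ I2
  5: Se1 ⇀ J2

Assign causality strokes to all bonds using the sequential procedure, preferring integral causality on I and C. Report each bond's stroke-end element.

#5 stroke at J2  (Se1: effort source, stroke at far end)
#0 stroke at J1  (J2 effort already set via bond 5)
#1 stroke at J3  (J2: bond 5 brought effort, rest push out)
#4 stroke at I2  (0-jn J3 has e-setter on 1)
#2 stroke at R1  (0-jn J1 has e-setter on 0)
#3 stroke at I1  (0-jn J1 has e-setter on 0)

bond 0 |J1
bond 1 |J3
bond 2 |R1
bond 3 |I1
bond 4 |I2
bond 5 |J2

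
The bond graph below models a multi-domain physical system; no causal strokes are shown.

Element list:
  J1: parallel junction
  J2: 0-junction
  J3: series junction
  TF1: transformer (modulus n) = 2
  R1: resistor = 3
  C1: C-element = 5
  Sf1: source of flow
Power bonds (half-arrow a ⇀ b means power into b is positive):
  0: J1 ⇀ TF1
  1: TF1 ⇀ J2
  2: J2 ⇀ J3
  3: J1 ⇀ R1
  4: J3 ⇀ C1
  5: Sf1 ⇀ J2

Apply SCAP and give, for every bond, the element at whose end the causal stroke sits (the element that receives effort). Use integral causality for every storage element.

#0 |J1
#1 |TF1
#2 |J2
#3 |R1
#4 |J3
#5 |Sf1

#5 stroke at Sf1  (source Sf1 imposes f)
#4 stroke at J3  (C1 integral (e out))
#2 stroke at J2  (J3: last free bond brings flow in)
#1 stroke at TF1  (J2: bond 2 brought effort, rest push out)
#0 stroke at J1  (TF1: transformer flips bond 1)
#3 stroke at R1  (0-jn J1 has e-setter on 0)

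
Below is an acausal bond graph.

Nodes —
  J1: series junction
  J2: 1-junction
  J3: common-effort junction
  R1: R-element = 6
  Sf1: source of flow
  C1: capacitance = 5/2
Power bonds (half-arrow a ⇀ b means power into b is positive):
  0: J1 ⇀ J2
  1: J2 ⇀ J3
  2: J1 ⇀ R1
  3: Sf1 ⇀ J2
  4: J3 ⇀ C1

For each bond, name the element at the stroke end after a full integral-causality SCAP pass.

bond 3 stroke→Sf1  (Sf1 fixes flow; stroke at Sf1)
bond 0 stroke→J2  (1-jn J2 has f-setter on 3)
bond 1 stroke→J2  (J2 flow already set via bond 3)
bond 4 stroke→J3  (only one effort-in slot at J3)
bond 2 stroke→J1  (J1: bond 0 brought flow, rest push out)

bond 0 →J2
bond 1 →J2
bond 2 →J1
bond 3 →Sf1
bond 4 →J3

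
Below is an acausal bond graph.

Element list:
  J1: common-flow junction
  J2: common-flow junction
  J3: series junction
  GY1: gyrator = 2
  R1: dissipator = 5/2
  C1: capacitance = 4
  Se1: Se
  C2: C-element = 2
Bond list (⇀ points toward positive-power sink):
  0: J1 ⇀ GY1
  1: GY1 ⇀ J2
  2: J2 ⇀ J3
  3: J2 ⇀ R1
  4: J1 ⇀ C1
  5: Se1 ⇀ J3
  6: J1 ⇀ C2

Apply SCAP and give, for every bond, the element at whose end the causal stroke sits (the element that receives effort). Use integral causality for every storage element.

β5 stroke→J3  (source Se1 imposes e)
β2 stroke→J2  (closing 1-jn rule on J3)
β4 stroke→J1  (C1 integral (e out))
β6 stroke→J1  (C2 outputs effort q/C2)
β0 stroke→GY1  (only one flow-in slot at J1)
β1 stroke→GY1  (through GY1, causality inverts; strokes same side of GY1)
β3 stroke→J2  (1-jn J2 has f-setter on 1)

#0 →GY1
#1 →GY1
#2 →J2
#3 →J2
#4 →J1
#5 →J3
#6 →J1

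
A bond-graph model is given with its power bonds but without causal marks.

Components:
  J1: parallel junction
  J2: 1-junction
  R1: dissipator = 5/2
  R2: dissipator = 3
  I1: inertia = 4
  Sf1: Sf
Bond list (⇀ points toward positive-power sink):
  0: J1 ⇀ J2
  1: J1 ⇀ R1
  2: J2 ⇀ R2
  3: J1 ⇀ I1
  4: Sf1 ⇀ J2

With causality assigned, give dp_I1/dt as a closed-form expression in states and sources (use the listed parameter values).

dp_I1/dt = -5*F_Sf1/2 - 5*p_I1/8

#4 →Sf1  (Sf1: flow source, stroke at near end)
#0 →J2  (J2 flow already set via bond 4)
#2 →J2  (J2 flow already set via bond 4)
#3 →I1  (prefer integral on I1)
#1 →J1  (closing 0-jn rule on J1)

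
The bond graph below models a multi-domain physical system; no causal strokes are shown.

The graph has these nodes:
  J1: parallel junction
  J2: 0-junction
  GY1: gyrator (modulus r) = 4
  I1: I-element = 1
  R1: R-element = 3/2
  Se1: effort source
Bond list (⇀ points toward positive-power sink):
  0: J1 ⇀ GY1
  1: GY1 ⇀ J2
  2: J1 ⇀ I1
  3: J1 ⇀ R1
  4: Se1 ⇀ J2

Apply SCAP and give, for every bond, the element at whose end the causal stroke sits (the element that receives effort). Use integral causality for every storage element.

b0 |GY1
b1 |GY1
b2 |I1
b3 |J1
b4 |J2

b4 →J2  (Se1 fixes effort; stroke away)
b1 →GY1  (common-e at J2 fixed by 4)
b0 →GY1  (GY1 both-in/both-out from 1)
b2 →I1  (prefer integral on I1)
b3 →J1  (only one effort-in slot at J1)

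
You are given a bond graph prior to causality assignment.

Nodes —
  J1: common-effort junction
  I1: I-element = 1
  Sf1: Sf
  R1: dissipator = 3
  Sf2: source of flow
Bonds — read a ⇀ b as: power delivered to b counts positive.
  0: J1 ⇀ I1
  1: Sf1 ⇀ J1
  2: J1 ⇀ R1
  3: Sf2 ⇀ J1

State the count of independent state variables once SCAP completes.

1  (I1 all integral)

#1 |Sf1  (Sf1 (Sf) sets flow on bond)
#3 |Sf2  (Sf2 fixes flow; stroke at Sf2)
#0 |I1  (I1: I, integral causality)
#2 |J1  (closing 0-jn rule on J1)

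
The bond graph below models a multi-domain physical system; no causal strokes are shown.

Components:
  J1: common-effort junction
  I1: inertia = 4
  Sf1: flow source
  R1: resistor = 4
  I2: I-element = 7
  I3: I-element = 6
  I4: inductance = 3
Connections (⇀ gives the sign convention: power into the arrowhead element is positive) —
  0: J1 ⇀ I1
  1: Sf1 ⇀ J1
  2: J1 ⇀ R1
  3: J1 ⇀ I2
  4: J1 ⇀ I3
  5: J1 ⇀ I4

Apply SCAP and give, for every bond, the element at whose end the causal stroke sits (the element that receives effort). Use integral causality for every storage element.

bond 1 |Sf1  (Sf1: flow source, stroke at near end)
bond 0 |I1  (I1 outputs flow p/I1)
bond 3 |I2  (prefer integral on I2)
bond 4 |I3  (prefer integral on I3)
bond 5 |I4  (I4 integral (f out))
bond 2 |J1  (J1: last free bond brings effort in)

β0 stroke at I1
β1 stroke at Sf1
β2 stroke at J1
β3 stroke at I2
β4 stroke at I3
β5 stroke at I4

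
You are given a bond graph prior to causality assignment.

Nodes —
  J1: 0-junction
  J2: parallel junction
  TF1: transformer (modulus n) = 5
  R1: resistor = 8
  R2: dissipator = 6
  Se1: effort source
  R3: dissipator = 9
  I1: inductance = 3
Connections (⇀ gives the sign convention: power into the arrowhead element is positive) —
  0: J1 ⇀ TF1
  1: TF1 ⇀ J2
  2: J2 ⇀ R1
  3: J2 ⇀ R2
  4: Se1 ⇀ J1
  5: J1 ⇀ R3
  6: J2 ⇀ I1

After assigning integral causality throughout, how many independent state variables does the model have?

bond 4 |J1  (source Se1 imposes e)
bond 0 |TF1  (common-e at J1 fixed by 4)
bond 5 |R3  (J1 effort already set via bond 4)
bond 1 |J2  (TF TF1: opposite of bond 0)
bond 2 |R1  (0-jn J2 has e-setter on 1)
bond 3 |R2  (J2: bond 1 brought effort, rest push out)
bond 6 |I1  (0-jn J2 has e-setter on 1)

1  (I1 all integral)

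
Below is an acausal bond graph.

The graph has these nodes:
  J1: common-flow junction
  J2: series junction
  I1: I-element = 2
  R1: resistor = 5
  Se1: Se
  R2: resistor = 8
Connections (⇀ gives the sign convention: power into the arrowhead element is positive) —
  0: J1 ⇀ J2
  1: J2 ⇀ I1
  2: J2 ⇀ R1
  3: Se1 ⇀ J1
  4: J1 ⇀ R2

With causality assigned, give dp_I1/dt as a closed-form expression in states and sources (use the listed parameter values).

b3 stroke→J1  (Se1: effort source, stroke at far end)
b1 stroke→I1  (I1 integral (f out))
b0 stroke→J2  (J2 flow already set via bond 1)
b2 stroke→J2  (J2 flow already set via bond 1)
b4 stroke→J1  (J1: bond 0 brought flow, rest push out)

dp_I1/dt = E_Se1 - 13*p_I1/2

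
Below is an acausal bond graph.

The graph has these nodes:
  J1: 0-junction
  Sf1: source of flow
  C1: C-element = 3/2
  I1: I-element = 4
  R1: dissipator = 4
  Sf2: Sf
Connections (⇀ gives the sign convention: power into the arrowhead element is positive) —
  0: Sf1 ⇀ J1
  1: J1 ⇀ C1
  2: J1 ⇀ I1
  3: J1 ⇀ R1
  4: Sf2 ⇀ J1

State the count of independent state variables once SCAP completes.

2  (C1, I1 all integral)

b0 stroke→Sf1  (Sf1: flow source, stroke at near end)
b4 stroke→Sf2  (source Sf2 imposes f)
b1 stroke→J1  (C1 integral (e out))
b2 stroke→I1  (common-e at J1 fixed by 1)
b3 stroke→R1  (0-jn J1 has e-setter on 1)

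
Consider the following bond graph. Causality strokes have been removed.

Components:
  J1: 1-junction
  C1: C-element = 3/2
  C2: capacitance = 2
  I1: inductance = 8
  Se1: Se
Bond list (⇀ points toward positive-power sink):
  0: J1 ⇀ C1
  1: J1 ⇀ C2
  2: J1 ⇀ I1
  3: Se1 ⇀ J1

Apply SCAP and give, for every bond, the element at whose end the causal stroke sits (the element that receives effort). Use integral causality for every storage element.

β0 |J1
β1 |J1
β2 |I1
β3 |J1

β3 stroke→J1  (Se1 fixes effort; stroke away)
β0 stroke→J1  (C1: C, integral causality)
β1 stroke→J1  (C2 outputs effort q/C2)
β2 stroke→I1  (J1: last free bond brings flow in)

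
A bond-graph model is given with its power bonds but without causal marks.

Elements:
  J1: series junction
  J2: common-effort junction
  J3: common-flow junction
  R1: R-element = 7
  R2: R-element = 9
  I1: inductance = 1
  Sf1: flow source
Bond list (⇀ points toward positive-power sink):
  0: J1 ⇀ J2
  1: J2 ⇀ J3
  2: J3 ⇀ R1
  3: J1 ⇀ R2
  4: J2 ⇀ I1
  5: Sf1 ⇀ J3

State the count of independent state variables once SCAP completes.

1  (I1 all integral)

β5 →Sf1  (Sf1 (Sf) sets flow on bond)
β1 →J3  (1-jn J3 has f-setter on 5)
β2 →J3  (J3 flow already set via bond 5)
β4 →I1  (I1 outputs flow p/I1)
β0 →J2  (J2 needs exactly one e-in)
β3 →J1  (1-jn J1 has f-setter on 0)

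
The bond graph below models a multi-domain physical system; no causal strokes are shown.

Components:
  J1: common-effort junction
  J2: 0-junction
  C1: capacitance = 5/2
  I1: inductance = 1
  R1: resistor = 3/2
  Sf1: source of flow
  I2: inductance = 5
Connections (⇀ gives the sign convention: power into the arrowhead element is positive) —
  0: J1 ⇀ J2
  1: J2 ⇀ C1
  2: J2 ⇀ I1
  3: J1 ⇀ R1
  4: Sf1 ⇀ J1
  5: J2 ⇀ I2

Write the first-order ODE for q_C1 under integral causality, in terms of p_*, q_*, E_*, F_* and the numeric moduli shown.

β4 stroke→Sf1  (Sf1: flow source, stroke at near end)
β1 stroke→J2  (prefer integral on C1)
β0 stroke→J1  (common-e at J2 fixed by 1)
β2 stroke→I1  (0-jn J2 has e-setter on 1)
β5 stroke→I2  (J2 effort already set via bond 1)
β3 stroke→R1  (common-e at J1 fixed by 0)

dq_C1/dt = F_Sf1 - p_I1 - p_I2/5 - 4*q_C1/15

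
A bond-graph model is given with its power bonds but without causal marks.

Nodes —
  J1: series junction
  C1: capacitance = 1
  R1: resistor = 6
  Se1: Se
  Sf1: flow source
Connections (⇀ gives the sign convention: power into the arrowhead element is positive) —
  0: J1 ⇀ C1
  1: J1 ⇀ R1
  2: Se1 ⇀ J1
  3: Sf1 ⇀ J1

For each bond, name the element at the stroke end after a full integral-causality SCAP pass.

bond 0 →J1
bond 1 →J1
bond 2 →J1
bond 3 →Sf1

bond 2 stroke→J1  (source Se1 imposes e)
bond 3 stroke→Sf1  (Sf1: flow source, stroke at near end)
bond 0 stroke→J1  (J1 flow already set via bond 3)
bond 1 stroke→J1  (common-f at J1 fixed by 3)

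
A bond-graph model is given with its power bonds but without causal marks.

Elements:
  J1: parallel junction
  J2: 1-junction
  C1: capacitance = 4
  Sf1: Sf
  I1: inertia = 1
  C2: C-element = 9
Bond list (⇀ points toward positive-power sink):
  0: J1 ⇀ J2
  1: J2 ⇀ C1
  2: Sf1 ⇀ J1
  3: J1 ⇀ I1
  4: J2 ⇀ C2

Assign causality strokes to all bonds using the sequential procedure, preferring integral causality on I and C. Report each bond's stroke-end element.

#0 stroke→J1
#1 stroke→J2
#2 stroke→Sf1
#3 stroke→I1
#4 stroke→J2

β2 stroke→Sf1  (Sf1: flow source, stroke at near end)
β1 stroke→J2  (C1 integral (e out))
β3 stroke→I1  (I1 integral (f out))
β0 stroke→J1  (J1: last free bond brings effort in)
β4 stroke→J2  (J2 flow already set via bond 0)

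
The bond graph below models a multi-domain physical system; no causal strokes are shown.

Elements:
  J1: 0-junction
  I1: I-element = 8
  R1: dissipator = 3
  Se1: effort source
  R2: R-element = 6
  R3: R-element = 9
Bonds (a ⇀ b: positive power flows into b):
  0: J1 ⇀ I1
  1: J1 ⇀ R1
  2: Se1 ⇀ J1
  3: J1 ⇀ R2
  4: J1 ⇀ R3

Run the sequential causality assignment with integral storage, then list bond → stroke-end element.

bond 0 →I1
bond 1 →R1
bond 2 →J1
bond 3 →R2
bond 4 →R3

b2 stroke→J1  (Se1 fixes effort; stroke away)
b0 stroke→I1  (common-e at J1 fixed by 2)
b1 stroke→R1  (0-jn J1 has e-setter on 2)
b3 stroke→R2  (J1 effort already set via bond 2)
b4 stroke→R3  (common-e at J1 fixed by 2)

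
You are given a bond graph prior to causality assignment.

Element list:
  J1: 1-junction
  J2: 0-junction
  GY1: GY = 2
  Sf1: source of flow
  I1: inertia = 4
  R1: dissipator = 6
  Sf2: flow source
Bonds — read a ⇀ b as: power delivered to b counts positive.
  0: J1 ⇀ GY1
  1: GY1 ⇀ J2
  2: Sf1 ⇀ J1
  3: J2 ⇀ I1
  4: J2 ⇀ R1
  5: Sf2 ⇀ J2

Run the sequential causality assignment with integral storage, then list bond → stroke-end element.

#2 stroke at Sf1  (Sf1 fixes flow; stroke at Sf1)
#5 stroke at Sf2  (Sf2 fixes flow; stroke at Sf2)
#0 stroke at J1  (J1 flow already set via bond 2)
#1 stroke at J2  (GY1 both-in/both-out from 0)
#3 stroke at I1  (J2 effort already set via bond 1)
#4 stroke at R1  (common-e at J2 fixed by 1)

β0 stroke at J1
β1 stroke at J2
β2 stroke at Sf1
β3 stroke at I1
β4 stroke at R1
β5 stroke at Sf2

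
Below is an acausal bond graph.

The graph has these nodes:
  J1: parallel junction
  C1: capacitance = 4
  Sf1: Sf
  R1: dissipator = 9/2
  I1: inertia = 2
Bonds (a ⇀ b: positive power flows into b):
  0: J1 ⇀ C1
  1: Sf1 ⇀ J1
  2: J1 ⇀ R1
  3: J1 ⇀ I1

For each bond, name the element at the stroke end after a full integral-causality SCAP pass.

#0 stroke at J1
#1 stroke at Sf1
#2 stroke at R1
#3 stroke at I1

b1 →Sf1  (Sf1: flow source, stroke at near end)
b0 →J1  (C1 outputs effort q/C1)
b2 →R1  (0-jn J1 has e-setter on 0)
b3 →I1  (0-jn J1 has e-setter on 0)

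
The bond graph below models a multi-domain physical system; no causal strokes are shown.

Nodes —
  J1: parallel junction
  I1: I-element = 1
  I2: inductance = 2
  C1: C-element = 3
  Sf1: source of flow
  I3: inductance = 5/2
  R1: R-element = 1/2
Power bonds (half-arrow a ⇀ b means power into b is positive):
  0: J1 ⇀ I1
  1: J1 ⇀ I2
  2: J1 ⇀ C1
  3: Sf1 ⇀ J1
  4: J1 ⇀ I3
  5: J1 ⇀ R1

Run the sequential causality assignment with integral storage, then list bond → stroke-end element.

bond 3 stroke→Sf1  (Sf1 (Sf) sets flow on bond)
bond 0 stroke→I1  (I1 outputs flow p/I1)
bond 1 stroke→I2  (I2: I, integral causality)
bond 2 stroke→J1  (C1 integral (e out))
bond 4 stroke→I3  (common-e at J1 fixed by 2)
bond 5 stroke→R1  (J1: bond 2 brought effort, rest push out)

β0 stroke at I1
β1 stroke at I2
β2 stroke at J1
β3 stroke at Sf1
β4 stroke at I3
β5 stroke at R1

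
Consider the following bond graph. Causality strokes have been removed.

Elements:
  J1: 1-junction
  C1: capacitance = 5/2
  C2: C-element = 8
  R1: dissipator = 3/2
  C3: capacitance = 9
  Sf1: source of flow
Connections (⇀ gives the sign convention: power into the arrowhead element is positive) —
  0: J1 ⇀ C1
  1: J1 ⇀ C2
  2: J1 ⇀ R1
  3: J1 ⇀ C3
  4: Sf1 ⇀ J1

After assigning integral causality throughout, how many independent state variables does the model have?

b4 |Sf1  (Sf1 (Sf) sets flow on bond)
b0 |J1  (1-jn J1 has f-setter on 4)
b1 |J1  (J1: bond 4 brought flow, rest push out)
b2 |J1  (J1: bond 4 brought flow, rest push out)
b3 |J1  (J1: bond 4 brought flow, rest push out)

3  (C1, C2, C3 all integral)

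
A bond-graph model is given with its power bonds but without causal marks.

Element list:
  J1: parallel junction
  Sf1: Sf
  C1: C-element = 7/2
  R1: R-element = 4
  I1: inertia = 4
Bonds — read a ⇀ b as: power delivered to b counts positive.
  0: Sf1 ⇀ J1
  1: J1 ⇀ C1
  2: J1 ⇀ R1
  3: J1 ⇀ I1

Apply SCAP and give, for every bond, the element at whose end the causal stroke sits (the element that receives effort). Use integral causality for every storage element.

bond 0 |Sf1
bond 1 |J1
bond 2 |R1
bond 3 |I1

#0 →Sf1  (Sf1 fixes flow; stroke at Sf1)
#1 →J1  (C1: C, integral causality)
#2 →R1  (0-jn J1 has e-setter on 1)
#3 →I1  (0-jn J1 has e-setter on 1)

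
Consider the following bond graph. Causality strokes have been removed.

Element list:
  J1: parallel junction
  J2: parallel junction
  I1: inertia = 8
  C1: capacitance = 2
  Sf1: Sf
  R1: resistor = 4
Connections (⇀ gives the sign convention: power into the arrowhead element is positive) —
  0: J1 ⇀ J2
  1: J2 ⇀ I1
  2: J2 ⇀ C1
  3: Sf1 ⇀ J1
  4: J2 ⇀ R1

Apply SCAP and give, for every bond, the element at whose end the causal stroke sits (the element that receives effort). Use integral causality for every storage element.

b3 stroke at Sf1  (Sf1 (Sf) sets flow on bond)
b0 stroke at J1  (J1 needs exactly one e-in)
b1 stroke at I1  (I1 integral (f out))
b2 stroke at J2  (C1 outputs effort q/C1)
b4 stroke at R1  (J2 effort already set via bond 2)

bond 0 stroke at J1
bond 1 stroke at I1
bond 2 stroke at J2
bond 3 stroke at Sf1
bond 4 stroke at R1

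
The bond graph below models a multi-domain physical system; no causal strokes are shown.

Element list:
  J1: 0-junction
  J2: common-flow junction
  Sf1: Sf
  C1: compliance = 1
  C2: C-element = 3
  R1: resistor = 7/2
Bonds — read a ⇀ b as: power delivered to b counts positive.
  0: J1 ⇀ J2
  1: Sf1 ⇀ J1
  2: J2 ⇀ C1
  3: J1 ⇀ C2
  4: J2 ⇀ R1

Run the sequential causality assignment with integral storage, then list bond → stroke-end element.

β1 |Sf1  (source Sf1 imposes f)
β2 |J2  (C1 outputs effort q/C1)
β3 |J1  (prefer integral on C2)
β0 |J2  (common-e at J1 fixed by 3)
β4 |R1  (closing 1-jn rule on J2)

bond 0 stroke→J2
bond 1 stroke→Sf1
bond 2 stroke→J2
bond 3 stroke→J1
bond 4 stroke→R1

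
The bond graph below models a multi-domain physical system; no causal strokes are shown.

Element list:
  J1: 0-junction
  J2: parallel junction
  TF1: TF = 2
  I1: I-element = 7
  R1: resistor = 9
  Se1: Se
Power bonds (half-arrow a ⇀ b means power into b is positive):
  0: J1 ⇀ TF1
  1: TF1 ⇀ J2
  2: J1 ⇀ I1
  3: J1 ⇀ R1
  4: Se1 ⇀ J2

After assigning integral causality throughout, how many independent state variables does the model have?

1  (I1 all integral)

β4 stroke at J2  (Se1 fixes effort; stroke away)
β1 stroke at TF1  (J2 effort already set via bond 4)
β0 stroke at J1  (TF TF1: opposite of bond 1)
β2 stroke at I1  (J1 effort already set via bond 0)
β3 stroke at R1  (J1: bond 0 brought effort, rest push out)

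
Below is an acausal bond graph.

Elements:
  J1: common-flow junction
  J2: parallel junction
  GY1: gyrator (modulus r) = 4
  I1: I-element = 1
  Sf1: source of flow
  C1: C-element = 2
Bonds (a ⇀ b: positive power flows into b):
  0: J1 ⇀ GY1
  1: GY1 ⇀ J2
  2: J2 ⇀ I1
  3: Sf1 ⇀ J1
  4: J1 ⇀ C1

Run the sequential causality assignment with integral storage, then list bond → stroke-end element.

bond 3 →Sf1  (source Sf1 imposes f)
bond 0 →J1  (common-f at J1 fixed by 3)
bond 4 →J1  (J1: bond 3 brought flow, rest push out)
bond 1 →J2  (through GY1, causality inverts; strokes same side of GY1)
bond 2 →I1  (common-e at J2 fixed by 1)

bond 0 stroke at J1
bond 1 stroke at J2
bond 2 stroke at I1
bond 3 stroke at Sf1
bond 4 stroke at J1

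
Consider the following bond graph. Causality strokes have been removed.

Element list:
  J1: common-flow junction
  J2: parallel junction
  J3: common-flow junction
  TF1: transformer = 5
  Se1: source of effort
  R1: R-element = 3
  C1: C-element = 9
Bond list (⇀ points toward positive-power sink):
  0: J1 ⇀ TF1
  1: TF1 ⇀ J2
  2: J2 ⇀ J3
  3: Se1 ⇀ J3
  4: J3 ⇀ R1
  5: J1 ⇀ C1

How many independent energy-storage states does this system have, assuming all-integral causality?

#3 |J3  (Se1 fixes effort; stroke away)
#5 |J1  (prefer integral on C1)
#0 |TF1  (J1: last free bond brings flow in)
#1 |J2  (TF1: transformer flips bond 0)
#2 |J3  (0-jn J2 has e-setter on 1)
#4 |R1  (only one flow-in slot at J3)

1  (C1 all integral)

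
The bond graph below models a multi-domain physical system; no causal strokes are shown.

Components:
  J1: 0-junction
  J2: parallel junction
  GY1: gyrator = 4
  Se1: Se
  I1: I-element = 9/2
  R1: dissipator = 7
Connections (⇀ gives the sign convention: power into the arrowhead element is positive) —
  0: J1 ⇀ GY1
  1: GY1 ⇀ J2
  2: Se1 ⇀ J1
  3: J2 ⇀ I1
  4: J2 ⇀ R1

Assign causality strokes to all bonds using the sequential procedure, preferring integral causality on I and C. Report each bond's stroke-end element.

#2 stroke→J1  (Se1 fixes effort; stroke away)
#0 stroke→GY1  (J1 effort already set via bond 2)
#1 stroke→GY1  (GY GY1: same side as bond 0)
#3 stroke→I1  (I1: I, integral causality)
#4 stroke→J2  (only one effort-in slot at J2)

bond 0 stroke at GY1
bond 1 stroke at GY1
bond 2 stroke at J1
bond 3 stroke at I1
bond 4 stroke at J2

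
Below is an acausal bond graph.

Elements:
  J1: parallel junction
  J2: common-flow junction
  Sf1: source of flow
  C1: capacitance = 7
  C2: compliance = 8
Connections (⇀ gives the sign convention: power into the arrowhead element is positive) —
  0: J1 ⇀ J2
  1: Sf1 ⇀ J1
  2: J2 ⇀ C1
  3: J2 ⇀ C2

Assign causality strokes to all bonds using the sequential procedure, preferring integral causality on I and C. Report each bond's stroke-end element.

b1 stroke at Sf1  (source Sf1 imposes f)
b0 stroke at J1  (only one effort-in slot at J1)
b2 stroke at J2  (common-f at J2 fixed by 0)
b3 stroke at J2  (J2: bond 0 brought flow, rest push out)

bond 0 →J1
bond 1 →Sf1
bond 2 →J2
bond 3 →J2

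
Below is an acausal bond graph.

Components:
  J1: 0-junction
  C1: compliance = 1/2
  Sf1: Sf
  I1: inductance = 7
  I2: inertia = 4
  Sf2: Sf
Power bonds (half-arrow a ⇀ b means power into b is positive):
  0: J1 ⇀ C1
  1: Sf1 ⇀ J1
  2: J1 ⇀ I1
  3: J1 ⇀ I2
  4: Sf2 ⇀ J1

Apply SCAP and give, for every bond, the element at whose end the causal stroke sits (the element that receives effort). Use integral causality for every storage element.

#0 |J1
#1 |Sf1
#2 |I1
#3 |I2
#4 |Sf2

β1 →Sf1  (Sf1 (Sf) sets flow on bond)
β4 →Sf2  (Sf2 (Sf) sets flow on bond)
β0 →J1  (C1 outputs effort q/C1)
β2 →I1  (0-jn J1 has e-setter on 0)
β3 →I2  (J1 effort already set via bond 0)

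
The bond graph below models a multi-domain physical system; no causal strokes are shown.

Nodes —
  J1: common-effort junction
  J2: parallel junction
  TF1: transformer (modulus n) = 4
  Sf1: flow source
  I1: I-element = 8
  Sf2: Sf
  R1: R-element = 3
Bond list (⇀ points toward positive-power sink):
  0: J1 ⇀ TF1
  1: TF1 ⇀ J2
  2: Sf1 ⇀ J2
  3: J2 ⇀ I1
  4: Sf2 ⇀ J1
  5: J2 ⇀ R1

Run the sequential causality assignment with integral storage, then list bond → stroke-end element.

β0 stroke at J1
β1 stroke at TF1
β2 stroke at Sf1
β3 stroke at I1
β4 stroke at Sf2
β5 stroke at J2

bond 2 stroke→Sf1  (Sf1: flow source, stroke at near end)
bond 4 stroke→Sf2  (Sf2: flow source, stroke at near end)
bond 0 stroke→J1  (J1 needs exactly one e-in)
bond 1 stroke→TF1  (through TF1, causality passes straight; one stroke at TF1)
bond 3 stroke→I1  (I1 outputs flow p/I1)
bond 5 stroke→J2  (J2: last free bond brings effort in)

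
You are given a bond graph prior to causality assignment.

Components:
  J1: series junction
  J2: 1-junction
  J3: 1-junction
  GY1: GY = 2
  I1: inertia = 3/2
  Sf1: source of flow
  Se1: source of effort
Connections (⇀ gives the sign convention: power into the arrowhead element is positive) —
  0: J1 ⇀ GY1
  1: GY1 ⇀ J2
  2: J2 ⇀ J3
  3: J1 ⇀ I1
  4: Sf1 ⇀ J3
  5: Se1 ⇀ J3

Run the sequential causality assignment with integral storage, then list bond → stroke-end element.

b4 stroke→Sf1  (Sf1: flow source, stroke at near end)
b5 stroke→J3  (Se1 fixes effort; stroke away)
b2 stroke→J3  (1-jn J3 has f-setter on 4)
b1 stroke→J2  (J2: bond 2 brought flow, rest push out)
b0 stroke→J1  (GY1: gyrator matches bond 1)
b3 stroke→I1  (J1 needs exactly one f-in)

b0 |J1
b1 |J2
b2 |J3
b3 |I1
b4 |Sf1
b5 |J3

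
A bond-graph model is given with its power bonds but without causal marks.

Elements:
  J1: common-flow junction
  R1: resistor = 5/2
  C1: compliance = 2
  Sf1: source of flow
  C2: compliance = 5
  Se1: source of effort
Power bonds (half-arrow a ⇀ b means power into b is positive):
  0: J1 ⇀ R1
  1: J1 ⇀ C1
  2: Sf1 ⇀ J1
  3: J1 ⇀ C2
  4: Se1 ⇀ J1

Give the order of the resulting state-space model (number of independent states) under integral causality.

bond 2 stroke at Sf1  (source Sf1 imposes f)
bond 4 stroke at J1  (Se1 fixes effort; stroke away)
bond 0 stroke at J1  (common-f at J1 fixed by 2)
bond 1 stroke at J1  (common-f at J1 fixed by 2)
bond 3 stroke at J1  (J1: bond 2 brought flow, rest push out)

2  (C1, C2 all integral)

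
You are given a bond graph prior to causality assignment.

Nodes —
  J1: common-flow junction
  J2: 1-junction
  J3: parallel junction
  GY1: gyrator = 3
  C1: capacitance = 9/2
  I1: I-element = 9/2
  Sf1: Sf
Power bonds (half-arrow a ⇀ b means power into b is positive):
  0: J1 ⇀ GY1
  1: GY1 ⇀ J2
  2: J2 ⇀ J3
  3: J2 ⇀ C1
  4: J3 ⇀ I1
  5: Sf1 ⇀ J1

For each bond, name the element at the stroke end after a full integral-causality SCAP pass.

β5 stroke at Sf1  (source Sf1 imposes f)
β0 stroke at J1  (J1 flow already set via bond 5)
β1 stroke at J2  (GY1: gyrator matches bond 0)
β3 stroke at J2  (C1: C, integral causality)
β2 stroke at J3  (J2: last free bond brings flow in)
β4 stroke at I1  (0-jn J3 has e-setter on 2)

b0 |J1
b1 |J2
b2 |J3
b3 |J2
b4 |I1
b5 |Sf1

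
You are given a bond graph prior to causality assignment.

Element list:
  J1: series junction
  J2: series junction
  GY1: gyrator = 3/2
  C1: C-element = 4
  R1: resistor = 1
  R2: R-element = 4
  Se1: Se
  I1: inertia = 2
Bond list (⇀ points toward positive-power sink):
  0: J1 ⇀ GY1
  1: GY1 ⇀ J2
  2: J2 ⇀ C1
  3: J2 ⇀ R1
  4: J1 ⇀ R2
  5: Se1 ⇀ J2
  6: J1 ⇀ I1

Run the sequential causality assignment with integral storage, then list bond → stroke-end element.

#5 stroke at J2  (Se1 fixes effort; stroke away)
#2 stroke at J2  (C1 integral (e out))
#6 stroke at I1  (I1 outputs flow p/I1)
#0 stroke at J1  (common-f at J1 fixed by 6)
#4 stroke at J1  (J1 flow already set via bond 6)
#1 stroke at J2  (GY1 both-in/both-out from 0)
#3 stroke at R1  (J2 needs exactly one f-in)

#0 stroke→J1
#1 stroke→J2
#2 stroke→J2
#3 stroke→R1
#4 stroke→J1
#5 stroke→J2
#6 stroke→I1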